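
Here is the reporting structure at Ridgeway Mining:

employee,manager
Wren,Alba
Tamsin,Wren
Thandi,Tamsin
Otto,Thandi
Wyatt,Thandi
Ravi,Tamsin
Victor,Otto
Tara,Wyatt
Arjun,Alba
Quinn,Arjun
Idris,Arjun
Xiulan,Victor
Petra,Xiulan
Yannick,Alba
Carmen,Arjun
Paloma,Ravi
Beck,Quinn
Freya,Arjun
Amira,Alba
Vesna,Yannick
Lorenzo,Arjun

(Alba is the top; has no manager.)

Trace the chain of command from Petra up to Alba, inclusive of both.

Petra -> Xiulan -> Victor -> Otto -> Thandi -> Tamsin -> Wren -> Alba

Petra reports to Xiulan. Xiulan reports to Victor. Victor reports to Otto. Otto reports to Thandi. Thandi reports to Tamsin. Tamsin reports to Wren. Wren reports to Alba. Alba is at the top.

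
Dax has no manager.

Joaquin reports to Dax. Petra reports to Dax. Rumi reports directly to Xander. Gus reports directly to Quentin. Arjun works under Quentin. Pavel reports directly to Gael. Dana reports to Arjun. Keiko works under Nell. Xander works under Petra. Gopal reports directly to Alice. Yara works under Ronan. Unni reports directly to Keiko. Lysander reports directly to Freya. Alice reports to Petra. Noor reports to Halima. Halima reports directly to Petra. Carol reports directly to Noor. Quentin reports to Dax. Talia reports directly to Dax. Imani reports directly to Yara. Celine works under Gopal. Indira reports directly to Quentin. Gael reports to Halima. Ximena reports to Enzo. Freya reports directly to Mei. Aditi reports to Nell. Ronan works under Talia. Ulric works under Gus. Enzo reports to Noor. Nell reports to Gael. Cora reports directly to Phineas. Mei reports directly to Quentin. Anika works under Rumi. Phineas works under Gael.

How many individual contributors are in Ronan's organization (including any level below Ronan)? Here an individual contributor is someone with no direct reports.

The only person in Ronan's organization with no one reporting to them is Imani. That is 1.

1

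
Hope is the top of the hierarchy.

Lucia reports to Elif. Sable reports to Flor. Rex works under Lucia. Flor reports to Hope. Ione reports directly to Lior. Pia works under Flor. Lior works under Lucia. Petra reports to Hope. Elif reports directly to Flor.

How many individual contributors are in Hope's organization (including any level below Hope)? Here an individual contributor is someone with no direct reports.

The people in Hope's organization with no one reporting to them are Petra, Pia, Sable, Ione, Rex. That is 5.

5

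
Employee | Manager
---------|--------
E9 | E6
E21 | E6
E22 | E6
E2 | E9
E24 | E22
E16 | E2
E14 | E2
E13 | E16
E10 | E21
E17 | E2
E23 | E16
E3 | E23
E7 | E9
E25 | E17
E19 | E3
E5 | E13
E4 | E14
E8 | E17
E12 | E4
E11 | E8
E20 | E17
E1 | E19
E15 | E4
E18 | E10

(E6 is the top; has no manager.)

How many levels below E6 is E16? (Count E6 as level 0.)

3

Chain from E16 up to E6: E16 → E2 → E9 → E6. That is 3 steps up, so E16 is 3 levels below E6.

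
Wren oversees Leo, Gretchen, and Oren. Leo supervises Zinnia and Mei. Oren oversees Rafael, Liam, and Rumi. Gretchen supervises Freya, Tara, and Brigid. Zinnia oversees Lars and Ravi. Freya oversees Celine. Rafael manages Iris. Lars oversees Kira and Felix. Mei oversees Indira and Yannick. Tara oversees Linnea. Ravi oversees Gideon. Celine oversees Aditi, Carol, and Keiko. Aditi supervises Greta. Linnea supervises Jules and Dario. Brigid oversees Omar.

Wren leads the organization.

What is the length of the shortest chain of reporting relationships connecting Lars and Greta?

Lars is 3 levels below Wren, and Greta is 5 levels below Wren (their lowest common manager). The shortest path runs up from Lars to Wren and back down to Greta: 3 + 5 = 8 links.

8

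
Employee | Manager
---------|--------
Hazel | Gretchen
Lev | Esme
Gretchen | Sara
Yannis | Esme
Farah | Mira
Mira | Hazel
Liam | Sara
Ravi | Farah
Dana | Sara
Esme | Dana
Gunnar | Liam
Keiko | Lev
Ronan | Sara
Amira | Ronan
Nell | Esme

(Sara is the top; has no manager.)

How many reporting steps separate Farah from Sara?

4

Chain from Farah up to Sara: Farah → Mira → Hazel → Gretchen → Sara. That is 4 steps up, so Farah is 4 levels below Sara.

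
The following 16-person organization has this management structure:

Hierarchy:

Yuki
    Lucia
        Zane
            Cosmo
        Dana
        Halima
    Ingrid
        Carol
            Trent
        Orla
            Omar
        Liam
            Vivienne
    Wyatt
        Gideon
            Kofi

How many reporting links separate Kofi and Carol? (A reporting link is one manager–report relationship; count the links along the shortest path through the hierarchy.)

5

Kofi is 3 levels below Yuki, and Carol is 2 levels below Yuki (their lowest common manager). The shortest path runs up from Kofi to Yuki and back down to Carol: 3 + 2 = 5 links.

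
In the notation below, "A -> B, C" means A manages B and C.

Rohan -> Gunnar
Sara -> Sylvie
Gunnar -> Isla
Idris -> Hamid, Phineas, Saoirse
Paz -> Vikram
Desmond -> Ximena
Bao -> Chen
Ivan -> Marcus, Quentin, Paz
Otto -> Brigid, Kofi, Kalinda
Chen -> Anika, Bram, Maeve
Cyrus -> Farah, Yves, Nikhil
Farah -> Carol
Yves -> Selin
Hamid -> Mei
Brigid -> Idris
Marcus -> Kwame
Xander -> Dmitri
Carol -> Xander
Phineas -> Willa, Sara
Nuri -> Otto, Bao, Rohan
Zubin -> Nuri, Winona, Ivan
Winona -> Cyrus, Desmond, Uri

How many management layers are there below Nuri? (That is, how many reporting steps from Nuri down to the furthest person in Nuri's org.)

6

The longest chain under Nuri runs Nuri → Otto → Brigid → Idris → Phineas → Sara → Sylvie, which is 6 levels below Nuri.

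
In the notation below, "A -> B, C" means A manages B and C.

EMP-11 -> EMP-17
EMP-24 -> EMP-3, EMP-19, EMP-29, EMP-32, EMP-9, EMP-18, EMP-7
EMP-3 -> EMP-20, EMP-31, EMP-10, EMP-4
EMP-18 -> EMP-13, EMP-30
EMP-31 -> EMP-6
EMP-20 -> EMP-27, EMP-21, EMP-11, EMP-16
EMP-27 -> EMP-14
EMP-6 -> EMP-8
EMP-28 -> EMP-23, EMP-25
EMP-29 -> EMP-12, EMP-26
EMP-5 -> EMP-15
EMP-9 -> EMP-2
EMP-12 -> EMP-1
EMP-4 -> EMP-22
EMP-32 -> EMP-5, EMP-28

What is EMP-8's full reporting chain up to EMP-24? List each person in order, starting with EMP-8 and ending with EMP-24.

EMP-8 reports to EMP-6. EMP-6 reports to EMP-31. EMP-31 reports to EMP-3. EMP-3 reports to EMP-24. EMP-24 is at the top.

EMP-8 -> EMP-6 -> EMP-31 -> EMP-3 -> EMP-24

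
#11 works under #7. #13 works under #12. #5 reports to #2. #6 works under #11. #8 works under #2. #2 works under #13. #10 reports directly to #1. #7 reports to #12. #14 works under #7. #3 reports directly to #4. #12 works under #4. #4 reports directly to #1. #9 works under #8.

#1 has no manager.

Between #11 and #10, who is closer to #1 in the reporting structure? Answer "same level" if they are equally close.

#11 is 4 levels below #1; #10 is 1. #10 is higher.

#10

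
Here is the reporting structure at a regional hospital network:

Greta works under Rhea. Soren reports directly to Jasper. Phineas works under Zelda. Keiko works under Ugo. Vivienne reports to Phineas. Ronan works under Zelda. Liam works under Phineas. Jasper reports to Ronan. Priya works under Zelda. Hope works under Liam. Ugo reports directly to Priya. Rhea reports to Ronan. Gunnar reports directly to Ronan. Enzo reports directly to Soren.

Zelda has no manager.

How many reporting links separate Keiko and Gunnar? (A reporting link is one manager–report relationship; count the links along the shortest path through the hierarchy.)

Keiko is 3 levels below Zelda, and Gunnar is 2 levels below Zelda (their lowest common manager). The shortest path runs up from Keiko to Zelda and back down to Gunnar: 3 + 2 = 5 links.

5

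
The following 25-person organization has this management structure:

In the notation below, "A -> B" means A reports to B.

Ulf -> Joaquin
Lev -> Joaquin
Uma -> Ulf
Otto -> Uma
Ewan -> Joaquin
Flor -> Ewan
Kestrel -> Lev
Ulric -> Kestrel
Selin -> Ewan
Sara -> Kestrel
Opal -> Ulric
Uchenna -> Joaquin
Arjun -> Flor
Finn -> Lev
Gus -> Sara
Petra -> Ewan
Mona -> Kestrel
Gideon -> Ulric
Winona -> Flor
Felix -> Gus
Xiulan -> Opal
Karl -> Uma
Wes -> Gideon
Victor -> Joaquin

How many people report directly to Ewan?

Ewan directly manages Flor, Selin, Petra. That is 3 direct reports.

3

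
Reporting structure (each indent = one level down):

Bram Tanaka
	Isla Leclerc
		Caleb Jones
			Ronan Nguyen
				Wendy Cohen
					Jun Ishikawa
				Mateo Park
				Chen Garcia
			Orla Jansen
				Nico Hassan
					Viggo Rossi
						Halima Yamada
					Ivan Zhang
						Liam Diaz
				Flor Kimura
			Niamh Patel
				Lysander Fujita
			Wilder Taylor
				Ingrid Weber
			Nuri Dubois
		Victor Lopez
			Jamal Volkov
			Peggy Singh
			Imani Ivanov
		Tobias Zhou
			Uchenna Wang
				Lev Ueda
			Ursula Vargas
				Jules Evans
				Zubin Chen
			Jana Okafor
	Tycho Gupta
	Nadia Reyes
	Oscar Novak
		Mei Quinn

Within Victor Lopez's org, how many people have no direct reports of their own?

3

The people in Victor Lopez's organization with no one reporting to them are Imani Ivanov, Peggy Singh, Jamal Volkov. That is 3.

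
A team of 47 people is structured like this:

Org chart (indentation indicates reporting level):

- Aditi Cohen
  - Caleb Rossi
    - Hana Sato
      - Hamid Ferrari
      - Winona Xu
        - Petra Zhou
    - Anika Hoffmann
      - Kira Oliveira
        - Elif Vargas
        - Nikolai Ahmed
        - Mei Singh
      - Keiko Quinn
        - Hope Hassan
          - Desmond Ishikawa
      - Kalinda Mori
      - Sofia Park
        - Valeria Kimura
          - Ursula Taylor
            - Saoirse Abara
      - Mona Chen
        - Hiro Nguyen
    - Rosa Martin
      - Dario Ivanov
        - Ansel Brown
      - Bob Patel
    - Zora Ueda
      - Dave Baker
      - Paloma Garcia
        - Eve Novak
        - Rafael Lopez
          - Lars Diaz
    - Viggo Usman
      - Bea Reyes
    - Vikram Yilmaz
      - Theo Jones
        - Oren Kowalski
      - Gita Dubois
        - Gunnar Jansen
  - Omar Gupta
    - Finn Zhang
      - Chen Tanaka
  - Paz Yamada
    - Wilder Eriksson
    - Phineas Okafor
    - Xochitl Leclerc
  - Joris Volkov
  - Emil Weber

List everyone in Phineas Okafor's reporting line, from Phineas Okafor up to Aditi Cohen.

Phineas Okafor reports to Paz Yamada. Paz Yamada reports to Aditi Cohen. Aditi Cohen is at the top.

Phineas Okafor -> Paz Yamada -> Aditi Cohen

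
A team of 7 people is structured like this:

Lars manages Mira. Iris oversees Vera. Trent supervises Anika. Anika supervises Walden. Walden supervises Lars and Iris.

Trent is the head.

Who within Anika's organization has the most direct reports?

Direct-report counts within Anika's organization: Anika has 1; Walden has 2; Iris has 1; Lars has 1. The largest is 2, held by Walden.

Walden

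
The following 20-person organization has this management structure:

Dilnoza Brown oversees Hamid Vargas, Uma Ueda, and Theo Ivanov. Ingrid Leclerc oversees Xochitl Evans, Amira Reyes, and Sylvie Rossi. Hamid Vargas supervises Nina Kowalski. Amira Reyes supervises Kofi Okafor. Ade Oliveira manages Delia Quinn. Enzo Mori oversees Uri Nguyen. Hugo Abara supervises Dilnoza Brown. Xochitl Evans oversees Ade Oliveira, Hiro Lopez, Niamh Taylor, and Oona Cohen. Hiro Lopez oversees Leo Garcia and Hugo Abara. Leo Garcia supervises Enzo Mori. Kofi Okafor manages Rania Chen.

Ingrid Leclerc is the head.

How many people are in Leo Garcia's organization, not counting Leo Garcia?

2

Leo Garcia directly manages Enzo Mori. Under Enzo Mori: Uri Nguyen (1). That's 2 in total.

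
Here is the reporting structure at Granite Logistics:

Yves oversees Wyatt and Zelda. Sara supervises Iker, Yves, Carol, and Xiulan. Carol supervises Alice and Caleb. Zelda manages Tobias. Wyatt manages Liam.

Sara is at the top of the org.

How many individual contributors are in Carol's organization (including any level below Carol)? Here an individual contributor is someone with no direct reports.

The people in Carol's organization with no one reporting to them are Caleb, Alice. That is 2.

2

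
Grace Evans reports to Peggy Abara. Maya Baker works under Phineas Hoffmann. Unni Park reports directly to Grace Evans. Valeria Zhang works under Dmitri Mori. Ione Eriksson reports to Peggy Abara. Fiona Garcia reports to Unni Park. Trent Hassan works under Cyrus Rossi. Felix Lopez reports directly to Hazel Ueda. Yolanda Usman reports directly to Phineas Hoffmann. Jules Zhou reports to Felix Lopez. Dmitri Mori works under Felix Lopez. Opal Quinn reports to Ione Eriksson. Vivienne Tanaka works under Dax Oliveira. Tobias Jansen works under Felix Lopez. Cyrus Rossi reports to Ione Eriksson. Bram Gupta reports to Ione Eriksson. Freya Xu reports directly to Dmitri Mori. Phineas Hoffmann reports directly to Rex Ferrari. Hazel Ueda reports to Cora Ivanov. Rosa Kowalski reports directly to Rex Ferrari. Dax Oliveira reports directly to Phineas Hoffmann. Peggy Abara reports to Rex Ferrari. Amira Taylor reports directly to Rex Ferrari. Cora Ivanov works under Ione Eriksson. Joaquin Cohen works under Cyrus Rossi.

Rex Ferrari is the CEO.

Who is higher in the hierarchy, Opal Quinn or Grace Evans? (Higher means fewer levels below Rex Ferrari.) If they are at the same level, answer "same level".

Grace Evans

Opal Quinn is 3 levels below Rex Ferrari; Grace Evans is 2. Grace Evans is higher.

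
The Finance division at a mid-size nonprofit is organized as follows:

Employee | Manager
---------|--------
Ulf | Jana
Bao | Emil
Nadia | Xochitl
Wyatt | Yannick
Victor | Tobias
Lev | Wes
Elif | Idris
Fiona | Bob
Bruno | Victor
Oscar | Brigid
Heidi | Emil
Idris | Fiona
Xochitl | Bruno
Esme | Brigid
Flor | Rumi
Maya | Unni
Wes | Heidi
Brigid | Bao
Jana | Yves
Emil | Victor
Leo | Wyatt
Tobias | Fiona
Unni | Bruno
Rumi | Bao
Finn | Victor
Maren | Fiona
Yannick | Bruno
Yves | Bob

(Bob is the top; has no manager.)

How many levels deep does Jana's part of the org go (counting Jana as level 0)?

The longest chain under Jana runs Jana → Ulf, which is 1 level below Jana.

1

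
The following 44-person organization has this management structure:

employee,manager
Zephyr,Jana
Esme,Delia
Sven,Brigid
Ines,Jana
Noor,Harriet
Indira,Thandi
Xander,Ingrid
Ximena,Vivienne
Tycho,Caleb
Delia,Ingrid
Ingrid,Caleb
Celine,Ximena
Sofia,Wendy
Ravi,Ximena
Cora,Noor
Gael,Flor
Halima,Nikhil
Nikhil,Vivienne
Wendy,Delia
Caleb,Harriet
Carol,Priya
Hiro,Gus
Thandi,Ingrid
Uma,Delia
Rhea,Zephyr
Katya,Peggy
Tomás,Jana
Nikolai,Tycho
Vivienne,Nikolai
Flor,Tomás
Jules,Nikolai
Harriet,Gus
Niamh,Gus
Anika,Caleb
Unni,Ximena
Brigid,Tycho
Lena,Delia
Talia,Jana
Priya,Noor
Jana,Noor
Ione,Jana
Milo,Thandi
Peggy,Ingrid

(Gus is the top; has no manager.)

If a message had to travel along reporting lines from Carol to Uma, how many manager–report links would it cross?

Carol is 3 levels below Harriet, and Uma is 4 levels below Harriet (their lowest common manager). The shortest path runs up from Carol to Harriet and back down to Uma: 3 + 4 = 7 links.

7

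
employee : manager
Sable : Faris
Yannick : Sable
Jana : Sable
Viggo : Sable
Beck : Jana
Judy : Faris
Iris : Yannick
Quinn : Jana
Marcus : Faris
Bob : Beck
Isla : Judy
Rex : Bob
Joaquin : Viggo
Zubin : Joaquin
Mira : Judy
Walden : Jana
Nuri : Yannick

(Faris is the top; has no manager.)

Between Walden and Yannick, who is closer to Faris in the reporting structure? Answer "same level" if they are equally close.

Yannick

Walden is 3 levels below Faris; Yannick is 2. Yannick is higher.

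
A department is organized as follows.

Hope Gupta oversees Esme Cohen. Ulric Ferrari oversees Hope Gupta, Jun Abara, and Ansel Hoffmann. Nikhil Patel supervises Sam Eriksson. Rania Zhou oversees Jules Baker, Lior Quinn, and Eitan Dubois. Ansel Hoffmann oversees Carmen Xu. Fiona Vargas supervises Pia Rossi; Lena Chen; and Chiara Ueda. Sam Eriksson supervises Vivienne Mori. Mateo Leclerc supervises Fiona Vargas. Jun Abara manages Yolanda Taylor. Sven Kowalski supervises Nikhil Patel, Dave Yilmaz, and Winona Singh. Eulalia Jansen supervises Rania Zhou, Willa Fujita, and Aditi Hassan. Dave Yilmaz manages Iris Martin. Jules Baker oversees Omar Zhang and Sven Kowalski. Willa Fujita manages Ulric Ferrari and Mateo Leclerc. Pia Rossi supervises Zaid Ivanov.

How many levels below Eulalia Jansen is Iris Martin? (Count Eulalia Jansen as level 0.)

5

Chain from Iris Martin up to Eulalia Jansen: Iris Martin → Dave Yilmaz → Sven Kowalski → Jules Baker → Rania Zhou → Eulalia Jansen. That is 5 steps up, so Iris Martin is 5 levels below Eulalia Jansen.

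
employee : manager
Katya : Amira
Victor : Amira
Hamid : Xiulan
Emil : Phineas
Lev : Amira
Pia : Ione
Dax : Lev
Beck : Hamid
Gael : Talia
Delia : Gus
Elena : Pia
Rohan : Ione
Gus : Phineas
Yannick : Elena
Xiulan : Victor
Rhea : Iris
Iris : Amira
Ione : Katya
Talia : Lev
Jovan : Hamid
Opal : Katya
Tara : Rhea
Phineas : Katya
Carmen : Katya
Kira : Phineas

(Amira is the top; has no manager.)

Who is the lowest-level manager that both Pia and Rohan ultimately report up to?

Ione

Pia's chain of managers is Ione, Katya, Amira. Rohan's chain of managers is Ione, Katya, Amira. The first manager that appears in both chains is Ione.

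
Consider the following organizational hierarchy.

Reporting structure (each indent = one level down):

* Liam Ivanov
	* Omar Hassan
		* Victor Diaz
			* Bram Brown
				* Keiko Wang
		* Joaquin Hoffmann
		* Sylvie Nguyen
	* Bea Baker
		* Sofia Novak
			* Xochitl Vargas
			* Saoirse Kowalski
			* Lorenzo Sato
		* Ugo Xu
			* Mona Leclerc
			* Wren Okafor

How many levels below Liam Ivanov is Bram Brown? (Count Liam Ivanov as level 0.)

Chain from Bram Brown up to Liam Ivanov: Bram Brown → Victor Diaz → Omar Hassan → Liam Ivanov. That is 3 steps up, so Bram Brown is 3 levels below Liam Ivanov.

3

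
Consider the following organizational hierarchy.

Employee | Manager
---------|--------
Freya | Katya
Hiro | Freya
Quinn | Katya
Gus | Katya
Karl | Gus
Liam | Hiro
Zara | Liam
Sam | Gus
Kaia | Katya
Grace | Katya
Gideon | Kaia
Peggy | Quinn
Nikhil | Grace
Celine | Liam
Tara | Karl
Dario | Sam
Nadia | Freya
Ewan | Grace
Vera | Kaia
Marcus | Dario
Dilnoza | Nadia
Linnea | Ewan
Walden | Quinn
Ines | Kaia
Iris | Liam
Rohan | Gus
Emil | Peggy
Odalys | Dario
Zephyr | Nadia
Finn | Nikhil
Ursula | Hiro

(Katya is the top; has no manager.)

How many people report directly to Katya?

Katya directly manages Freya, Quinn, Gus, Kaia, Grace. That is 5 direct reports.

5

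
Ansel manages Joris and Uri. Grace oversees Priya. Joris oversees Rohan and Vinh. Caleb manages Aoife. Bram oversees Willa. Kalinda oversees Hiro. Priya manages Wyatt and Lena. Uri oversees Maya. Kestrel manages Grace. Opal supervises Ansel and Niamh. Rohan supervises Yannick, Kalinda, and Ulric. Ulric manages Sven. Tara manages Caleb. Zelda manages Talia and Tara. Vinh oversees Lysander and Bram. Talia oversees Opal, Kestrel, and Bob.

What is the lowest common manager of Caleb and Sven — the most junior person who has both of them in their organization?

Zelda

Caleb's chain of managers is Tara, Zelda. Sven's chain of managers is Ulric, Rohan, Joris, Ansel, Opal, Talia, Zelda. The first manager that appears in both chains is Zelda.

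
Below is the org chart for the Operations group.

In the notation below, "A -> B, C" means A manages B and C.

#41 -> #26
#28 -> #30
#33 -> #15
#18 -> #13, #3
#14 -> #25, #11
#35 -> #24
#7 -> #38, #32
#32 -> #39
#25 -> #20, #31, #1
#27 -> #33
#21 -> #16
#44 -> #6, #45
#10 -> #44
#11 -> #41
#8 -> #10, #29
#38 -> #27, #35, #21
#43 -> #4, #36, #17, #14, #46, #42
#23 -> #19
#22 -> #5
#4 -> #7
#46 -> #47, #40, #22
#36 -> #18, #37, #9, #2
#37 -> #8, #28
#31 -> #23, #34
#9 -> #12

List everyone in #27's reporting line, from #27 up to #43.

#27 reports to #38. #38 reports to #7. #7 reports to #4. #4 reports to #43. #43 is at the top.

#27 -> #38 -> #7 -> #4 -> #43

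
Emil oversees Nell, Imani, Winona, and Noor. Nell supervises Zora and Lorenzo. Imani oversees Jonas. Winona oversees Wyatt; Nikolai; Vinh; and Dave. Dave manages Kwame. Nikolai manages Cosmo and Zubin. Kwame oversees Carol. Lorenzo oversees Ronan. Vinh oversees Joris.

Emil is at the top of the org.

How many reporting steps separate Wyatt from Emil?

Chain from Wyatt up to Emil: Wyatt → Winona → Emil. That is 2 steps up, so Wyatt is 2 levels below Emil.

2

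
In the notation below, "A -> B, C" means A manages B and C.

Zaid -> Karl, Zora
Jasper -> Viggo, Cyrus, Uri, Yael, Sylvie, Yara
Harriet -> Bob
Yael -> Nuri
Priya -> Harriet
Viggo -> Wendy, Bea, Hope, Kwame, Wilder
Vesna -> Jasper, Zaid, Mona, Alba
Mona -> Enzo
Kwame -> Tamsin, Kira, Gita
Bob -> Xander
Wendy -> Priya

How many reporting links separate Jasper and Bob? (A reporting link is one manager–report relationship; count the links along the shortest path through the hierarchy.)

Bob is in Jasper's organization: the chain from Bob up to Jasper is Bob → Harriet → Priya → Wendy → Viggo → Jasper, which is 5 links.

5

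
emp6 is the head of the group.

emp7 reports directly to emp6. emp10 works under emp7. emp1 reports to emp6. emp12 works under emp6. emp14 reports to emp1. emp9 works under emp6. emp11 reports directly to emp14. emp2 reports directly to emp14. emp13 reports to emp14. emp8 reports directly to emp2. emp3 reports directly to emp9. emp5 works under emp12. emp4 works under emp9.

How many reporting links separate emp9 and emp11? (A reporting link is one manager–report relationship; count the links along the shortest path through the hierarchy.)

emp9 is 1 level below emp6, and emp11 is 3 levels below emp6 (their lowest common manager). The shortest path runs up from emp9 to emp6 and back down to emp11: 1 + 3 = 4 links.

4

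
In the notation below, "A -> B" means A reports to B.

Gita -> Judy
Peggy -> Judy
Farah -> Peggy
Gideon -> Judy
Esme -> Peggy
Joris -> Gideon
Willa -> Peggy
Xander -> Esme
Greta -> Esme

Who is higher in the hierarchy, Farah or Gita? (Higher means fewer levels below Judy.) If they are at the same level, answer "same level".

Gita

Farah is 2 levels below Judy; Gita is 1. Gita is higher.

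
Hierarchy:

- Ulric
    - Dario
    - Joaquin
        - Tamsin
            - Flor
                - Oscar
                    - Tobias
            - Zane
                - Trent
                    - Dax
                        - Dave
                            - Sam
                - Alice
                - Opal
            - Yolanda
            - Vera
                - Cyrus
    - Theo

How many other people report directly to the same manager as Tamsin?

0

Tamsin reports to Joaquin, and Joaquin has no other direct reports. Tamsin has 0 peers.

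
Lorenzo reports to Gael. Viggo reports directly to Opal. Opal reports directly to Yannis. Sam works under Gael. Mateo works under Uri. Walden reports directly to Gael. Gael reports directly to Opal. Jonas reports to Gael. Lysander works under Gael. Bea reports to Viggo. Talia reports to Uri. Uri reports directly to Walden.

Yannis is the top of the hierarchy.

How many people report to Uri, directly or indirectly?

2

Uri directly manages Talia, Mateo. Talia has no reports. Mateo has no reports. So Uri's organization is 2 direct reports plus everyone under them: 1 + 1 = 2.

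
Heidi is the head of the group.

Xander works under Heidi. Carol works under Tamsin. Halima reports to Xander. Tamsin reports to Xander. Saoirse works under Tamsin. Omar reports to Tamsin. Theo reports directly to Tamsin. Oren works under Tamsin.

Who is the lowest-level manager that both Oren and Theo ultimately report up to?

Tamsin

Oren's chain of managers is Tamsin, Xander, Heidi. Theo's chain of managers is Tamsin, Xander, Heidi. The first manager that appears in both chains is Tamsin.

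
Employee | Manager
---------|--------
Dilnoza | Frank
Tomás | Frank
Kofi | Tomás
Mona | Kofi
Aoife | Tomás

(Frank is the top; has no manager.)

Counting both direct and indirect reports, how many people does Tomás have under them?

3

Tomás directly manages Kofi, Aoife. Under Kofi: Mona (1). Aoife has no reports. So Tomás's organization is 2 direct reports plus everyone under them: 2 + 1 = 3.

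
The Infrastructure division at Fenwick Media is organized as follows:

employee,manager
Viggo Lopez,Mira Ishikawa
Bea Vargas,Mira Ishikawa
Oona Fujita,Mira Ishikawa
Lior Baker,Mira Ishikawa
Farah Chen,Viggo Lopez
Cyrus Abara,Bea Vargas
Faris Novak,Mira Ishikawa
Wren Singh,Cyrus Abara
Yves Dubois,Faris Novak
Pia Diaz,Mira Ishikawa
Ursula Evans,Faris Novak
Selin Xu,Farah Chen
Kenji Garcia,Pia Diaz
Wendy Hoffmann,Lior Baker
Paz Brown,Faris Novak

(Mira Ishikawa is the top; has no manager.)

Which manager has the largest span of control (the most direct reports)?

Mira Ishikawa

Direct-report counts: Mira Ishikawa has 6; Pia Diaz has 1; Faris Novak has 3; Lior Baker has 1; Bea Vargas has 1; Cyrus Abara has 1; Viggo Lopez has 1; Farah Chen has 1. The largest is 6, held by Mira Ishikawa.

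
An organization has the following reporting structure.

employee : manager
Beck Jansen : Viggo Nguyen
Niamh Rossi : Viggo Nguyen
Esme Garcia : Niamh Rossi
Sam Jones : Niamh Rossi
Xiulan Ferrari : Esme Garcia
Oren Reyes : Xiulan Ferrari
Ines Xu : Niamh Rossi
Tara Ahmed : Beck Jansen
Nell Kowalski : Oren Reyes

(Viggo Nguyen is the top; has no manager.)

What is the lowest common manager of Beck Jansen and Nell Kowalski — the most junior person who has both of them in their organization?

Beck Jansen's chain of managers is Viggo Nguyen. Nell Kowalski's chain of managers is Oren Reyes, Xiulan Ferrari, Esme Garcia, Niamh Rossi, Viggo Nguyen. The first manager that appears in both chains is Viggo Nguyen.

Viggo Nguyen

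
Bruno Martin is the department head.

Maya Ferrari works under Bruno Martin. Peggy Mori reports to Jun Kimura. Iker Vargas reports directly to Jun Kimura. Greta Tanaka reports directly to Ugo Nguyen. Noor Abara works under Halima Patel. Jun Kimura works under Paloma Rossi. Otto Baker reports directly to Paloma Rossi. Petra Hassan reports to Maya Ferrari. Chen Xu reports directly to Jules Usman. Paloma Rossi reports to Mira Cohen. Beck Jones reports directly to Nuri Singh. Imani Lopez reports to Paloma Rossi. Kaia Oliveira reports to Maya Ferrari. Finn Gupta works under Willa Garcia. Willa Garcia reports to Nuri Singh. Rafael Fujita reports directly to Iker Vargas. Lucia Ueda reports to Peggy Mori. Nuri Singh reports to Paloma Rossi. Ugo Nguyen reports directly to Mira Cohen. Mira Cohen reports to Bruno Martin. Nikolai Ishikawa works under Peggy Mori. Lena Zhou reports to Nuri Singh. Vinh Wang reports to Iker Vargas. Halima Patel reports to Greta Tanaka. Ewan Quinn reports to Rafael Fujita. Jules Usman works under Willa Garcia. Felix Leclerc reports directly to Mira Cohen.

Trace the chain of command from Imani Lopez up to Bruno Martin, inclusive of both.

Imani Lopez -> Paloma Rossi -> Mira Cohen -> Bruno Martin

Imani Lopez reports to Paloma Rossi. Paloma Rossi reports to Mira Cohen. Mira Cohen reports to Bruno Martin. Bruno Martin is at the top.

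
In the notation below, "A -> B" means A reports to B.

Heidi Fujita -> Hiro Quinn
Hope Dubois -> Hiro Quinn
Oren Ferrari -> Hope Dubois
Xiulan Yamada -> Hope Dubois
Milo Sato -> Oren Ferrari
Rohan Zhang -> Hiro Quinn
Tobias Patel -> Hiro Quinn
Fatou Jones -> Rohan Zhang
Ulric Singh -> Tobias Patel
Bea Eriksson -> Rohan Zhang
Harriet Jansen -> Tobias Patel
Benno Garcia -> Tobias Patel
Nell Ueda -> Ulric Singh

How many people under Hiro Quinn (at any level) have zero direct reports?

8

The people in Hiro Quinn's organization with no one reporting to them are Benno Garcia, Harriet Jansen, Nell Ueda, Bea Eriksson, Fatou Jones, Xiulan Yamada, Milo Sato, Heidi Fujita. That is 8.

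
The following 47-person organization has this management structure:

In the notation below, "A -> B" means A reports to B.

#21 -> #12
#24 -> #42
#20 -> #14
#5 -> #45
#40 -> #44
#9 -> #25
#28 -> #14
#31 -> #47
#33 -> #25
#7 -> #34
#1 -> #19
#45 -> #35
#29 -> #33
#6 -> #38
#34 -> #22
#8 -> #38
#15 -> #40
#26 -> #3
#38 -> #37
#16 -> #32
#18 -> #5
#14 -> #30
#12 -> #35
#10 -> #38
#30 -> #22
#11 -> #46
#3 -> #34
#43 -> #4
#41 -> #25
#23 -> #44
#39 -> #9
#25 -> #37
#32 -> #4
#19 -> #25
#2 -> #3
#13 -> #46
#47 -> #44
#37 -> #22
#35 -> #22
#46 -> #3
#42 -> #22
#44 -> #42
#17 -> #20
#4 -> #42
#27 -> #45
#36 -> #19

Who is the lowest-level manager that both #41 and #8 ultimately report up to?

#41's chain of managers is #25, #37, #22. #8's chain of managers is #38, #37, #22. The first manager that appears in both chains is #37.

#37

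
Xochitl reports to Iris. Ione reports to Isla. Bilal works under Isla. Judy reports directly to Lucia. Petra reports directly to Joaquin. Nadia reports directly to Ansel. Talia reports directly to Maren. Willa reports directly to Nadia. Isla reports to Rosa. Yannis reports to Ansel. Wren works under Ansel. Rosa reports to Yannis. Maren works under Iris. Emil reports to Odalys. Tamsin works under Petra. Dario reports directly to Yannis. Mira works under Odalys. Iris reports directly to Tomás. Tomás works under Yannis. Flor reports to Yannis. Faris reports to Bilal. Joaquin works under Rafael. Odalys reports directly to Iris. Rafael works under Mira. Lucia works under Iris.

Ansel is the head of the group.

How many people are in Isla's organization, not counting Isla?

Isla directly manages Bilal, Ione. Under Bilal: Faris (1). Ione has no reports. So Isla's organization is 2 direct reports plus everyone under them: 2 + 1 = 3.

3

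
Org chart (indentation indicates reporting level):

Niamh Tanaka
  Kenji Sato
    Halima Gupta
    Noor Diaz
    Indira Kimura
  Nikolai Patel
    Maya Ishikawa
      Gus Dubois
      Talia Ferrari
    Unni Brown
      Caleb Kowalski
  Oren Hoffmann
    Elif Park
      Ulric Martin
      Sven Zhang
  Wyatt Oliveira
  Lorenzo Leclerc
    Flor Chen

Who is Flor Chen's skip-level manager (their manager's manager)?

Niamh Tanaka

Flor Chen reports to Lorenzo Leclerc, and Lorenzo Leclerc reports to Niamh Tanaka. So Flor Chen's skip-level manager is Niamh Tanaka.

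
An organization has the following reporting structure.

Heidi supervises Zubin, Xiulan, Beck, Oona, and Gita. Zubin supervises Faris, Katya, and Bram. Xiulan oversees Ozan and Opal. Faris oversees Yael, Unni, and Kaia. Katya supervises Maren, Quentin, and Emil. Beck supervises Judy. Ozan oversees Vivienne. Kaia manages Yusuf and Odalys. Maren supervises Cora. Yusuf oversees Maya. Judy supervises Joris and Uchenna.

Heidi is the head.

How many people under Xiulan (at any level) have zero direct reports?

The people in Xiulan's organization with no one reporting to them are Opal, Vivienne. That is 2.

2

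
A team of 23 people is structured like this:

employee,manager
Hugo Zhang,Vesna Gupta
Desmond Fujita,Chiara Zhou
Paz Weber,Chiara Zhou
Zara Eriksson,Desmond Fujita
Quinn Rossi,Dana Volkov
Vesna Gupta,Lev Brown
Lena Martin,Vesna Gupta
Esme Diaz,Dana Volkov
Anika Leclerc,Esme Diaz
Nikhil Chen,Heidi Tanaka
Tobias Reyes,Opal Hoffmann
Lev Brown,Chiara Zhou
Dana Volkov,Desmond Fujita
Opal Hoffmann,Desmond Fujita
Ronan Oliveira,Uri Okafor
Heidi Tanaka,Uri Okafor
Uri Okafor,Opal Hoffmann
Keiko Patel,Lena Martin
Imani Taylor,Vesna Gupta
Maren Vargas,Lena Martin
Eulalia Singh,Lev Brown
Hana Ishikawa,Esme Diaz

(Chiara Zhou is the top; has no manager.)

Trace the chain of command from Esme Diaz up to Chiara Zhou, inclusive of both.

Esme Diaz -> Dana Volkov -> Desmond Fujita -> Chiara Zhou

Esme Diaz reports to Dana Volkov. Dana Volkov reports to Desmond Fujita. Desmond Fujita reports to Chiara Zhou. Chiara Zhou is at the top.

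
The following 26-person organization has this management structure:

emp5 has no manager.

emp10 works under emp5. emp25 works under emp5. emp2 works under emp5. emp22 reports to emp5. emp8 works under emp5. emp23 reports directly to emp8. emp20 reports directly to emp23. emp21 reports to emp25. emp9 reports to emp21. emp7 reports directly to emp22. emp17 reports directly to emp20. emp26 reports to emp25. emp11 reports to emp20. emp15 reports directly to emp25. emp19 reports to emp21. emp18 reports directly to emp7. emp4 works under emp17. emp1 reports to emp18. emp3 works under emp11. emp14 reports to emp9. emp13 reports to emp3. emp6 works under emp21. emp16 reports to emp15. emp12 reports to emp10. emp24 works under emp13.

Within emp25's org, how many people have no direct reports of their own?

5

The people in emp25's organization with no one reporting to them are emp16, emp26, emp6, emp19, emp14. That is 5.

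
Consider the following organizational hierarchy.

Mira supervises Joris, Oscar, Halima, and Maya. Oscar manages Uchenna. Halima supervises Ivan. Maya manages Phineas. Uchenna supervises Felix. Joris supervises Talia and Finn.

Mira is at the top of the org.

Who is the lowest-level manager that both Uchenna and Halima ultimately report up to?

Mira

Uchenna's chain of managers is Oscar, Mira. Halima's chain of managers is Mira. The first manager that appears in both chains is Mira.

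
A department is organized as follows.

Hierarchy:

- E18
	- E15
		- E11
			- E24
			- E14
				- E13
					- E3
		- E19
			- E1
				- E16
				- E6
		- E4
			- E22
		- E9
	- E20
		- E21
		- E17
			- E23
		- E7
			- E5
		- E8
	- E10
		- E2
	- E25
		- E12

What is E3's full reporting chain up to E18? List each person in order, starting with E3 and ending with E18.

E3 reports to E13. E13 reports to E14. E14 reports to E11. E11 reports to E15. E15 reports to E18. E18 is at the top.

E3 -> E13 -> E14 -> E11 -> E15 -> E18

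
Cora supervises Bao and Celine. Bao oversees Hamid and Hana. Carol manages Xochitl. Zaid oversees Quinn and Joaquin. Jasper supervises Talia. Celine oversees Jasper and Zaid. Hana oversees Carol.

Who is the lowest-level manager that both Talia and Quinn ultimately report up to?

Talia's chain of managers is Jasper, Celine, Cora. Quinn's chain of managers is Zaid, Celine, Cora. The first manager that appears in both chains is Celine.

Celine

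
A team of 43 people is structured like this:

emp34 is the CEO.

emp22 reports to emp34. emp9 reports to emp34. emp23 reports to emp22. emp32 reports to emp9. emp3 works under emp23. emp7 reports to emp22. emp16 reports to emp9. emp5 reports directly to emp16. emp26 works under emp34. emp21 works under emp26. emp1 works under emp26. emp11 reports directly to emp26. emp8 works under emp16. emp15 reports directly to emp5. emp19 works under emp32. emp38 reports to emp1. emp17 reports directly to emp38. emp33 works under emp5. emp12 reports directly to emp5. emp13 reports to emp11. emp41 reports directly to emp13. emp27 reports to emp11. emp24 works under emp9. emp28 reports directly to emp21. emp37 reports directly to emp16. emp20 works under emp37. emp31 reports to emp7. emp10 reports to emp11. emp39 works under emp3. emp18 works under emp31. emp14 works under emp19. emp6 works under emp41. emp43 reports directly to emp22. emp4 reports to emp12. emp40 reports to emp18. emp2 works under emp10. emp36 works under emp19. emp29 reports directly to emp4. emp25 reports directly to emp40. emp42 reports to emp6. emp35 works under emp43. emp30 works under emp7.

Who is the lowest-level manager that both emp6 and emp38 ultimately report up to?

emp26

emp6's chain of managers is emp41, emp13, emp11, emp26, emp34. emp38's chain of managers is emp1, emp26, emp34. The first manager that appears in both chains is emp26.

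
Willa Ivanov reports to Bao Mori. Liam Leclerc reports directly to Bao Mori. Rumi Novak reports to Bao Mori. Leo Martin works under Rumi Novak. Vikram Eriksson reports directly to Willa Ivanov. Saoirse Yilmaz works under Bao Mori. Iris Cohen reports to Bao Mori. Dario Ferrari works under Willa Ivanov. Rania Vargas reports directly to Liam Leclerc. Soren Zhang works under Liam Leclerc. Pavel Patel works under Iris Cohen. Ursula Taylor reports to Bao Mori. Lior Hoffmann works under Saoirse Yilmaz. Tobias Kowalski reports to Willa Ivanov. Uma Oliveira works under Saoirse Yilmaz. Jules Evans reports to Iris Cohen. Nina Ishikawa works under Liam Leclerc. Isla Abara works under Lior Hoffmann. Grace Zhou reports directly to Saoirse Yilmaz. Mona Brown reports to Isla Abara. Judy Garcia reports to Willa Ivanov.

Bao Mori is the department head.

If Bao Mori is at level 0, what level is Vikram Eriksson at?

Chain from Vikram Eriksson up to Bao Mori: Vikram Eriksson → Willa Ivanov → Bao Mori. That is 2 steps up, so Vikram Eriksson is 2 levels below Bao Mori.

2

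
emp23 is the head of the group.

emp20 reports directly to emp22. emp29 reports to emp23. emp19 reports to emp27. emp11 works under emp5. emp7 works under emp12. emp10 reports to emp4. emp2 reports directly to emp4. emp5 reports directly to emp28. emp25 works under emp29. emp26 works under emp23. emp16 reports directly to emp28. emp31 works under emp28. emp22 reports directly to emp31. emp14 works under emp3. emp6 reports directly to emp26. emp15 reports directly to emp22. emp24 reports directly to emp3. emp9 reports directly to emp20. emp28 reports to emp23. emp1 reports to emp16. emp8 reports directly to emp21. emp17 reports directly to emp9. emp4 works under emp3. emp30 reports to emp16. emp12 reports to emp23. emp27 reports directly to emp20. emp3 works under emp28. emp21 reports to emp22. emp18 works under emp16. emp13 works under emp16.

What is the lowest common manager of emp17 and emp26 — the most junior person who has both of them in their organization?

emp23

emp17's chain of managers is emp9, emp20, emp22, emp31, emp28, emp23. emp26's chain of managers is emp23. The first manager that appears in both chains is emp23.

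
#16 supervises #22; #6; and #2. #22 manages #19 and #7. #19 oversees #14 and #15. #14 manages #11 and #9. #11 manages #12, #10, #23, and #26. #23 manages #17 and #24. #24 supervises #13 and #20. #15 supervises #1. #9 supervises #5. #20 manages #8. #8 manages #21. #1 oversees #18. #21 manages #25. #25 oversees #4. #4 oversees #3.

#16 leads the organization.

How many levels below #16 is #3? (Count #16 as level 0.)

Chain from #3 up to #16: #3 → #4 → #25 → #21 → #8 → #20 → #24 → #23 → #11 → #14 → #19 → #22 → #16. That is 12 steps up, so #3 is 12 levels below #16.

12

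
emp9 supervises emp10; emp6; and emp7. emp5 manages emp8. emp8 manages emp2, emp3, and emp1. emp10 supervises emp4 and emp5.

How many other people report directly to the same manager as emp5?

emp5 reports to emp10. emp10's other direct reports are emp4 — 1 peer.

1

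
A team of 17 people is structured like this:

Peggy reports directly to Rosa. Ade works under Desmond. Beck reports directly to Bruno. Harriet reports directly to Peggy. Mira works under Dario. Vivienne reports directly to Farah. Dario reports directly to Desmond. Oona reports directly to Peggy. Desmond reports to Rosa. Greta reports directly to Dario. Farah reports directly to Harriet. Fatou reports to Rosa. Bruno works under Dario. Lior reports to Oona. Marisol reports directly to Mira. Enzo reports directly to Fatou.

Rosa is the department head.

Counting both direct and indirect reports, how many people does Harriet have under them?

Harriet directly manages Farah. Under Farah: Vivienne (1). That's 2 in total.

2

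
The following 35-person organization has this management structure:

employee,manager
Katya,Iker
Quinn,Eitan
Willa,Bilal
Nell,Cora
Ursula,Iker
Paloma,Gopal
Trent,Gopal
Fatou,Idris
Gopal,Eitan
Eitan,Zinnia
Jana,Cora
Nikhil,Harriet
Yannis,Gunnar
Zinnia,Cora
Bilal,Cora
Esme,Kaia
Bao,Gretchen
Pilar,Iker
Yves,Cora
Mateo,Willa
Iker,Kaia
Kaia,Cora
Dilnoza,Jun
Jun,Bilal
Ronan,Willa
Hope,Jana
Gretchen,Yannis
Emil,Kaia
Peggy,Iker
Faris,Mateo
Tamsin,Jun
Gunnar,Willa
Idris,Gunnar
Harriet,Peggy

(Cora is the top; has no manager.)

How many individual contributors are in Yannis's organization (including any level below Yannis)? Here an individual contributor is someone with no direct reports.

1

The only person in Yannis's organization with no one reporting to them is Bao. That is 1.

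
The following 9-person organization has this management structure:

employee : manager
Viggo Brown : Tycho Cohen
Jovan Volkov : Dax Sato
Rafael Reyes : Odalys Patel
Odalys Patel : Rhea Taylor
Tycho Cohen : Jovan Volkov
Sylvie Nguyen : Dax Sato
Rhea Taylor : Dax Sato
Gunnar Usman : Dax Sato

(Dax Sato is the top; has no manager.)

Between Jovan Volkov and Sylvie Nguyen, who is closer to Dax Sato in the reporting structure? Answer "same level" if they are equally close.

Both Jovan Volkov and Sylvie Nguyen are 1 level below Dax Sato.

same level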